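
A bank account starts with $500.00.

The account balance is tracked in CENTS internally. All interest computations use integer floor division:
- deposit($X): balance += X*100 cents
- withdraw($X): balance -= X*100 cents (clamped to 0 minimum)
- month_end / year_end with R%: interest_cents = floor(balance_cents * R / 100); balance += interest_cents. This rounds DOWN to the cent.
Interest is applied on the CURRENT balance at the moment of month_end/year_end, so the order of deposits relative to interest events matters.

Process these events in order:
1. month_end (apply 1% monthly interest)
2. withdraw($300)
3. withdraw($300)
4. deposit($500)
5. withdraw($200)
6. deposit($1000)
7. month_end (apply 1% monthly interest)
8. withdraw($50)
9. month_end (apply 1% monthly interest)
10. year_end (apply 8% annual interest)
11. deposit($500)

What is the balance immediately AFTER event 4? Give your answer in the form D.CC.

Answer: 500.00

Derivation:
After 1 (month_end (apply 1% monthly interest)): balance=$505.00 total_interest=$5.00
After 2 (withdraw($300)): balance=$205.00 total_interest=$5.00
After 3 (withdraw($300)): balance=$0.00 total_interest=$5.00
After 4 (deposit($500)): balance=$500.00 total_interest=$5.00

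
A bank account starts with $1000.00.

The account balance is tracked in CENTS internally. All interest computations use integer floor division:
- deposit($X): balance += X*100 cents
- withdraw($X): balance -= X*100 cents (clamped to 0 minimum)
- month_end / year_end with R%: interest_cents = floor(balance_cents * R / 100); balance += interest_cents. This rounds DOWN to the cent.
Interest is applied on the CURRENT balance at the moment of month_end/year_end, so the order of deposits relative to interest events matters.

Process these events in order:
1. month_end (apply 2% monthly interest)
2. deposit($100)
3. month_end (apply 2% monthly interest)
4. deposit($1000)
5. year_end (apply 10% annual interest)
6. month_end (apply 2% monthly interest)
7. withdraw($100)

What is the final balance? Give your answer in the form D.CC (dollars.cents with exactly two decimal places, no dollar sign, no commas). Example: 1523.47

After 1 (month_end (apply 2% monthly interest)): balance=$1020.00 total_interest=$20.00
After 2 (deposit($100)): balance=$1120.00 total_interest=$20.00
After 3 (month_end (apply 2% monthly interest)): balance=$1142.40 total_interest=$42.40
After 4 (deposit($1000)): balance=$2142.40 total_interest=$42.40
After 5 (year_end (apply 10% annual interest)): balance=$2356.64 total_interest=$256.64
After 6 (month_end (apply 2% monthly interest)): balance=$2403.77 total_interest=$303.77
After 7 (withdraw($100)): balance=$2303.77 total_interest=$303.77

Answer: 2303.77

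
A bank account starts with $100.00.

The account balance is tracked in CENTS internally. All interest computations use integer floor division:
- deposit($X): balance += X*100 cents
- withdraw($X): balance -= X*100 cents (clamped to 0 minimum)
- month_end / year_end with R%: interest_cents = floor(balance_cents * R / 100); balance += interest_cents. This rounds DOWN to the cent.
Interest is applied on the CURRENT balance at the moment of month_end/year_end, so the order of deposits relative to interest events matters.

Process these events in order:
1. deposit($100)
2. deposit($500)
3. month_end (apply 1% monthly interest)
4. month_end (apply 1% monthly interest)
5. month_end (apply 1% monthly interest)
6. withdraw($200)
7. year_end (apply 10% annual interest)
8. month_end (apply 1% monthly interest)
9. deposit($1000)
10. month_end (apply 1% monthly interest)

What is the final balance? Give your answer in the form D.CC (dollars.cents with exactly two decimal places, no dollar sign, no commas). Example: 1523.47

After 1 (deposit($100)): balance=$200.00 total_interest=$0.00
After 2 (deposit($500)): balance=$700.00 total_interest=$0.00
After 3 (month_end (apply 1% monthly interest)): balance=$707.00 total_interest=$7.00
After 4 (month_end (apply 1% monthly interest)): balance=$714.07 total_interest=$14.07
After 5 (month_end (apply 1% monthly interest)): balance=$721.21 total_interest=$21.21
After 6 (withdraw($200)): balance=$521.21 total_interest=$21.21
After 7 (year_end (apply 10% annual interest)): balance=$573.33 total_interest=$73.33
After 8 (month_end (apply 1% monthly interest)): balance=$579.06 total_interest=$79.06
After 9 (deposit($1000)): balance=$1579.06 total_interest=$79.06
After 10 (month_end (apply 1% monthly interest)): balance=$1594.85 total_interest=$94.85

Answer: 1594.85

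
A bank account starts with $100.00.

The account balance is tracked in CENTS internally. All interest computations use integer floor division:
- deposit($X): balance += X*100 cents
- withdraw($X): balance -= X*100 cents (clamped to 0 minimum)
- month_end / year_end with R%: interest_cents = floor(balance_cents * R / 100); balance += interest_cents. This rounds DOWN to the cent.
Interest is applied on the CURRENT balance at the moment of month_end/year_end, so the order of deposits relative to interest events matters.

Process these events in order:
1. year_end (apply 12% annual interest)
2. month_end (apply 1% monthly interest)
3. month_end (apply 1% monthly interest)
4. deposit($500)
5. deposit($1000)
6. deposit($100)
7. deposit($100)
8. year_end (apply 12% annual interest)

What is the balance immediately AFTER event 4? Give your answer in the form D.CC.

After 1 (year_end (apply 12% annual interest)): balance=$112.00 total_interest=$12.00
After 2 (month_end (apply 1% monthly interest)): balance=$113.12 total_interest=$13.12
After 3 (month_end (apply 1% monthly interest)): balance=$114.25 total_interest=$14.25
After 4 (deposit($500)): balance=$614.25 total_interest=$14.25

Answer: 614.25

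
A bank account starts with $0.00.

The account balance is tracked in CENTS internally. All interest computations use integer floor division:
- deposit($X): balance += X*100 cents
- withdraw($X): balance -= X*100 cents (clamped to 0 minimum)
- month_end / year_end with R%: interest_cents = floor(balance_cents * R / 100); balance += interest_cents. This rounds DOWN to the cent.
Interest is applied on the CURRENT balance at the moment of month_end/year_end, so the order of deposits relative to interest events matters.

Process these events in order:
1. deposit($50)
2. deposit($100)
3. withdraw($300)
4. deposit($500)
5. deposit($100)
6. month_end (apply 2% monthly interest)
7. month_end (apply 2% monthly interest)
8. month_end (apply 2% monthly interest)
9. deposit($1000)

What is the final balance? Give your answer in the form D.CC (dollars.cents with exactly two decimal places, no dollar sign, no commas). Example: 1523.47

Answer: 1636.72

Derivation:
After 1 (deposit($50)): balance=$50.00 total_interest=$0.00
After 2 (deposit($100)): balance=$150.00 total_interest=$0.00
After 3 (withdraw($300)): balance=$0.00 total_interest=$0.00
After 4 (deposit($500)): balance=$500.00 total_interest=$0.00
After 5 (deposit($100)): balance=$600.00 total_interest=$0.00
After 6 (month_end (apply 2% monthly interest)): balance=$612.00 total_interest=$12.00
After 7 (month_end (apply 2% monthly interest)): balance=$624.24 total_interest=$24.24
After 8 (month_end (apply 2% monthly interest)): balance=$636.72 total_interest=$36.72
After 9 (deposit($1000)): balance=$1636.72 total_interest=$36.72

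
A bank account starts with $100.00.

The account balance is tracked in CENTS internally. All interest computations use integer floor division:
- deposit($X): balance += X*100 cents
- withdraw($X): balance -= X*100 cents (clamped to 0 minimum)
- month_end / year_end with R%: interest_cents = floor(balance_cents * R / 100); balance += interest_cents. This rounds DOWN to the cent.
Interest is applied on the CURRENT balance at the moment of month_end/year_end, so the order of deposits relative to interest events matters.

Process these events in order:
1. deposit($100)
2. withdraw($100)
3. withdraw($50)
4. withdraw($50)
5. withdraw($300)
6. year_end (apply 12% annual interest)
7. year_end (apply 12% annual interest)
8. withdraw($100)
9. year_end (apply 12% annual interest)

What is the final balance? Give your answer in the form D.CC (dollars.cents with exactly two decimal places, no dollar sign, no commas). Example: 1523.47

After 1 (deposit($100)): balance=$200.00 total_interest=$0.00
After 2 (withdraw($100)): balance=$100.00 total_interest=$0.00
After 3 (withdraw($50)): balance=$50.00 total_interest=$0.00
After 4 (withdraw($50)): balance=$0.00 total_interest=$0.00
After 5 (withdraw($300)): balance=$0.00 total_interest=$0.00
After 6 (year_end (apply 12% annual interest)): balance=$0.00 total_interest=$0.00
After 7 (year_end (apply 12% annual interest)): balance=$0.00 total_interest=$0.00
After 8 (withdraw($100)): balance=$0.00 total_interest=$0.00
After 9 (year_end (apply 12% annual interest)): balance=$0.00 total_interest=$0.00

Answer: 0.00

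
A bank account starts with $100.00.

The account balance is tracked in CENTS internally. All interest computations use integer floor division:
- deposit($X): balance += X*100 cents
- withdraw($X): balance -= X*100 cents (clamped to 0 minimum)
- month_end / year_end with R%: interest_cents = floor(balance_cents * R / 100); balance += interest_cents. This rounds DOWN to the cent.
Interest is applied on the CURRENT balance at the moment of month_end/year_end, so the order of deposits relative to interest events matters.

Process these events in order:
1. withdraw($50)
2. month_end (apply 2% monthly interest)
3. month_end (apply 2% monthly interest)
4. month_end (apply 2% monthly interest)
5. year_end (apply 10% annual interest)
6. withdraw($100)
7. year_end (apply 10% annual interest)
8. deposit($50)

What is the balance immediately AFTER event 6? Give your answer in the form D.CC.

Answer: 0.00

Derivation:
After 1 (withdraw($50)): balance=$50.00 total_interest=$0.00
After 2 (month_end (apply 2% monthly interest)): balance=$51.00 total_interest=$1.00
After 3 (month_end (apply 2% monthly interest)): balance=$52.02 total_interest=$2.02
After 4 (month_end (apply 2% monthly interest)): balance=$53.06 total_interest=$3.06
After 5 (year_end (apply 10% annual interest)): balance=$58.36 total_interest=$8.36
After 6 (withdraw($100)): balance=$0.00 total_interest=$8.36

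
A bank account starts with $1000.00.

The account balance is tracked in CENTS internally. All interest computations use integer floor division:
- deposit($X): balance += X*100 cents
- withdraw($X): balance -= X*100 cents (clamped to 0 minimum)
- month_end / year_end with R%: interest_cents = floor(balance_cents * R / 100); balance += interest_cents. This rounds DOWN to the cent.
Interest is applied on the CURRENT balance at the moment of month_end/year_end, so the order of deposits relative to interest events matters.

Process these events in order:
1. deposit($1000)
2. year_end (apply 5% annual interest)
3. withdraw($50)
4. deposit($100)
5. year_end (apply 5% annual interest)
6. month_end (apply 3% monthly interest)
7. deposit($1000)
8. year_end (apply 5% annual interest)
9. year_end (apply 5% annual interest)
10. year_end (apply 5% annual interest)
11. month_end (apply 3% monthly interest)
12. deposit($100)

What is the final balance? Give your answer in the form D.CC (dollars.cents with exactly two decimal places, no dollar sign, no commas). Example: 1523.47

After 1 (deposit($1000)): balance=$2000.00 total_interest=$0.00
After 2 (year_end (apply 5% annual interest)): balance=$2100.00 total_interest=$100.00
After 3 (withdraw($50)): balance=$2050.00 total_interest=$100.00
After 4 (deposit($100)): balance=$2150.00 total_interest=$100.00
After 5 (year_end (apply 5% annual interest)): balance=$2257.50 total_interest=$207.50
After 6 (month_end (apply 3% monthly interest)): balance=$2325.22 total_interest=$275.22
After 7 (deposit($1000)): balance=$3325.22 total_interest=$275.22
After 8 (year_end (apply 5% annual interest)): balance=$3491.48 total_interest=$441.48
After 9 (year_end (apply 5% annual interest)): balance=$3666.05 total_interest=$616.05
After 10 (year_end (apply 5% annual interest)): balance=$3849.35 total_interest=$799.35
After 11 (month_end (apply 3% monthly interest)): balance=$3964.83 total_interest=$914.83
After 12 (deposit($100)): balance=$4064.83 total_interest=$914.83

Answer: 4064.83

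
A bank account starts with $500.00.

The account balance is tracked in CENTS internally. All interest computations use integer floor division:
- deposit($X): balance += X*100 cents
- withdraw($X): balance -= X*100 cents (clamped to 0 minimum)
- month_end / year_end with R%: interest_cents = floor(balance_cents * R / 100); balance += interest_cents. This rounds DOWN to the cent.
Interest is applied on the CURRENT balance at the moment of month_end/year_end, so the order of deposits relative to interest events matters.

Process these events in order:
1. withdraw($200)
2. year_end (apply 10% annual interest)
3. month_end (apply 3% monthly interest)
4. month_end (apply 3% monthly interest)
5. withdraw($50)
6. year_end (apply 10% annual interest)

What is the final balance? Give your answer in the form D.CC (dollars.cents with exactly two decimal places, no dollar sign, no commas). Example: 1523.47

After 1 (withdraw($200)): balance=$300.00 total_interest=$0.00
After 2 (year_end (apply 10% annual interest)): balance=$330.00 total_interest=$30.00
After 3 (month_end (apply 3% monthly interest)): balance=$339.90 total_interest=$39.90
After 4 (month_end (apply 3% monthly interest)): balance=$350.09 total_interest=$50.09
After 5 (withdraw($50)): balance=$300.09 total_interest=$50.09
After 6 (year_end (apply 10% annual interest)): balance=$330.09 total_interest=$80.09

Answer: 330.09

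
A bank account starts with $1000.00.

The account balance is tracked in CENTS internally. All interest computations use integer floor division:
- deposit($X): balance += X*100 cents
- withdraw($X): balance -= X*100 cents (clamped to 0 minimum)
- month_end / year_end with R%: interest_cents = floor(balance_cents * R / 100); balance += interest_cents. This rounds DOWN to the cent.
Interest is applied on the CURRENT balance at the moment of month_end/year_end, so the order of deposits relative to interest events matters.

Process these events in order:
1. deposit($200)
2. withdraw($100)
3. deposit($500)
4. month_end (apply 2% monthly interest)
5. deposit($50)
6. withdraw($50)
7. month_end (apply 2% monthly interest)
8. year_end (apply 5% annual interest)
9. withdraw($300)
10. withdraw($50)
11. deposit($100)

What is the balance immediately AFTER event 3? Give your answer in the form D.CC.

Answer: 1600.00

Derivation:
After 1 (deposit($200)): balance=$1200.00 total_interest=$0.00
After 2 (withdraw($100)): balance=$1100.00 total_interest=$0.00
After 3 (deposit($500)): balance=$1600.00 total_interest=$0.00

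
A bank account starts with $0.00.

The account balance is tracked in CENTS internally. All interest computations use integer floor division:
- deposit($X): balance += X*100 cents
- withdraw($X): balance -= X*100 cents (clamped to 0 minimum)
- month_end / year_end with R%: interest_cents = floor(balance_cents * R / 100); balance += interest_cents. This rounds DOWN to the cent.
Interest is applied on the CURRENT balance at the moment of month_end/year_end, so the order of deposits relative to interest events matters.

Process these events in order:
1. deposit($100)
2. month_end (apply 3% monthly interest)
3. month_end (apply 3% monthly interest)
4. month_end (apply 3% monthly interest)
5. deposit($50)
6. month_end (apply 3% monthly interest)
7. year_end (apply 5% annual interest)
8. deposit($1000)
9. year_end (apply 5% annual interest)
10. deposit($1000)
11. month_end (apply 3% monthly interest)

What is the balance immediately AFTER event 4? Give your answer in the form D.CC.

After 1 (deposit($100)): balance=$100.00 total_interest=$0.00
After 2 (month_end (apply 3% monthly interest)): balance=$103.00 total_interest=$3.00
After 3 (month_end (apply 3% monthly interest)): balance=$106.09 total_interest=$6.09
After 4 (month_end (apply 3% monthly interest)): balance=$109.27 total_interest=$9.27

Answer: 109.27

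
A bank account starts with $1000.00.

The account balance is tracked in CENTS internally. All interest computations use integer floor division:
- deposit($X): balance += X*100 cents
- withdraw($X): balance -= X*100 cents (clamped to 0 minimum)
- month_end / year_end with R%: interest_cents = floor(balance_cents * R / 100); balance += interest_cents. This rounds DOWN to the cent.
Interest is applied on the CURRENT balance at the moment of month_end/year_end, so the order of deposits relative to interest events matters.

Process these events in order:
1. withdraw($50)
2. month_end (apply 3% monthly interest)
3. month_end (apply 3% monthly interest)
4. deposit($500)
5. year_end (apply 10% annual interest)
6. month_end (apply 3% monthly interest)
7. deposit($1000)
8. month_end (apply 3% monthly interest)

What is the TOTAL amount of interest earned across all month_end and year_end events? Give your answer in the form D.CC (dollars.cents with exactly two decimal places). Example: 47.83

After 1 (withdraw($50)): balance=$950.00 total_interest=$0.00
After 2 (month_end (apply 3% monthly interest)): balance=$978.50 total_interest=$28.50
After 3 (month_end (apply 3% monthly interest)): balance=$1007.85 total_interest=$57.85
After 4 (deposit($500)): balance=$1507.85 total_interest=$57.85
After 5 (year_end (apply 10% annual interest)): balance=$1658.63 total_interest=$208.63
After 6 (month_end (apply 3% monthly interest)): balance=$1708.38 total_interest=$258.38
After 7 (deposit($1000)): balance=$2708.38 total_interest=$258.38
After 8 (month_end (apply 3% monthly interest)): balance=$2789.63 total_interest=$339.63

Answer: 339.63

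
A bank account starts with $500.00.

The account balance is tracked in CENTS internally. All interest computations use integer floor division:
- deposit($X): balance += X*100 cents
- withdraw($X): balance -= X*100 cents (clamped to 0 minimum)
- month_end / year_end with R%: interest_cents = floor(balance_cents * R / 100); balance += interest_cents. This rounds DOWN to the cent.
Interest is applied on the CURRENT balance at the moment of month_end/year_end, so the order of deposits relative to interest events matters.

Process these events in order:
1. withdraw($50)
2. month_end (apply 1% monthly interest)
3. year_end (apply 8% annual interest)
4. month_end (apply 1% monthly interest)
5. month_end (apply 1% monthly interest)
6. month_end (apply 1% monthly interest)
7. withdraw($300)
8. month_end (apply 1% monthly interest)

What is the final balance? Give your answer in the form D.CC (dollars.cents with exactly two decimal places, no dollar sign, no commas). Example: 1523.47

After 1 (withdraw($50)): balance=$450.00 total_interest=$0.00
After 2 (month_end (apply 1% monthly interest)): balance=$454.50 total_interest=$4.50
After 3 (year_end (apply 8% annual interest)): balance=$490.86 total_interest=$40.86
After 4 (month_end (apply 1% monthly interest)): balance=$495.76 total_interest=$45.76
After 5 (month_end (apply 1% monthly interest)): balance=$500.71 total_interest=$50.71
After 6 (month_end (apply 1% monthly interest)): balance=$505.71 total_interest=$55.71
After 7 (withdraw($300)): balance=$205.71 total_interest=$55.71
After 8 (month_end (apply 1% monthly interest)): balance=$207.76 total_interest=$57.76

Answer: 207.76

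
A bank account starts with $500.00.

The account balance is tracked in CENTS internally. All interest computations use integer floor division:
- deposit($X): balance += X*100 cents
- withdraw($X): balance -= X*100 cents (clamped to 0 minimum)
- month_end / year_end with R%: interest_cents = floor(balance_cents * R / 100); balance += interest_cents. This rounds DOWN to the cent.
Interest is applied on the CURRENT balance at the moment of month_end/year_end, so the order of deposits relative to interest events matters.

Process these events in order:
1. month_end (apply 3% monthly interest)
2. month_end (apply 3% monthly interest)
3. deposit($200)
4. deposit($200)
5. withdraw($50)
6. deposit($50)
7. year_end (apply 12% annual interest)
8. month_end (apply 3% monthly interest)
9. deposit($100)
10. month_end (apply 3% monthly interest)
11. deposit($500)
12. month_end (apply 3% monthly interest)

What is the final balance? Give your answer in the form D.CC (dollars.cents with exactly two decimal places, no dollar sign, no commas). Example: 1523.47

After 1 (month_end (apply 3% monthly interest)): balance=$515.00 total_interest=$15.00
After 2 (month_end (apply 3% monthly interest)): balance=$530.45 total_interest=$30.45
After 3 (deposit($200)): balance=$730.45 total_interest=$30.45
After 4 (deposit($200)): balance=$930.45 total_interest=$30.45
After 5 (withdraw($50)): balance=$880.45 total_interest=$30.45
After 6 (deposit($50)): balance=$930.45 total_interest=$30.45
After 7 (year_end (apply 12% annual interest)): balance=$1042.10 total_interest=$142.10
After 8 (month_end (apply 3% monthly interest)): balance=$1073.36 total_interest=$173.36
After 9 (deposit($100)): balance=$1173.36 total_interest=$173.36
After 10 (month_end (apply 3% monthly interest)): balance=$1208.56 total_interest=$208.56
After 11 (deposit($500)): balance=$1708.56 total_interest=$208.56
After 12 (month_end (apply 3% monthly interest)): balance=$1759.81 total_interest=$259.81

Answer: 1759.81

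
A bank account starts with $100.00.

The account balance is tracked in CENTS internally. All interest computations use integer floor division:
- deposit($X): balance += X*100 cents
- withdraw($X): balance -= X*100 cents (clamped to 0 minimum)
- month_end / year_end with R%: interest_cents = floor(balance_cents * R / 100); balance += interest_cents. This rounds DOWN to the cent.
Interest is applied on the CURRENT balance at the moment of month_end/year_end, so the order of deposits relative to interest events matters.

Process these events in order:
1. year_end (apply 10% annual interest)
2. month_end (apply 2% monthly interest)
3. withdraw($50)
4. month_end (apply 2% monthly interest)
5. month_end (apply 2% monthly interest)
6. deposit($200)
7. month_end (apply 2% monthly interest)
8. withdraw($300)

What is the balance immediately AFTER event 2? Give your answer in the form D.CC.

Answer: 112.20

Derivation:
After 1 (year_end (apply 10% annual interest)): balance=$110.00 total_interest=$10.00
After 2 (month_end (apply 2% monthly interest)): balance=$112.20 total_interest=$12.20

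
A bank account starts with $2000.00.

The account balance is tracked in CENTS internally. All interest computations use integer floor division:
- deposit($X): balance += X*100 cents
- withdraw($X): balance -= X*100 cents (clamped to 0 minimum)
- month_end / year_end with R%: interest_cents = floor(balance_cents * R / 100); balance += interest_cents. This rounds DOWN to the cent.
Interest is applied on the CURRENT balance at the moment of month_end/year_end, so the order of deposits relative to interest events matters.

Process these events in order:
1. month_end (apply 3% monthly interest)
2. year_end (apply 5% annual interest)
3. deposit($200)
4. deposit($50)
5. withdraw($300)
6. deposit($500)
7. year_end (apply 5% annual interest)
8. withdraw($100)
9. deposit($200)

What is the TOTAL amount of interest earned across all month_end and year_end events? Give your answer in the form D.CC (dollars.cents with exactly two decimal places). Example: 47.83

Answer: 293.65

Derivation:
After 1 (month_end (apply 3% monthly interest)): balance=$2060.00 total_interest=$60.00
After 2 (year_end (apply 5% annual interest)): balance=$2163.00 total_interest=$163.00
After 3 (deposit($200)): balance=$2363.00 total_interest=$163.00
After 4 (deposit($50)): balance=$2413.00 total_interest=$163.00
After 5 (withdraw($300)): balance=$2113.00 total_interest=$163.00
After 6 (deposit($500)): balance=$2613.00 total_interest=$163.00
After 7 (year_end (apply 5% annual interest)): balance=$2743.65 total_interest=$293.65
After 8 (withdraw($100)): balance=$2643.65 total_interest=$293.65
After 9 (deposit($200)): balance=$2843.65 total_interest=$293.65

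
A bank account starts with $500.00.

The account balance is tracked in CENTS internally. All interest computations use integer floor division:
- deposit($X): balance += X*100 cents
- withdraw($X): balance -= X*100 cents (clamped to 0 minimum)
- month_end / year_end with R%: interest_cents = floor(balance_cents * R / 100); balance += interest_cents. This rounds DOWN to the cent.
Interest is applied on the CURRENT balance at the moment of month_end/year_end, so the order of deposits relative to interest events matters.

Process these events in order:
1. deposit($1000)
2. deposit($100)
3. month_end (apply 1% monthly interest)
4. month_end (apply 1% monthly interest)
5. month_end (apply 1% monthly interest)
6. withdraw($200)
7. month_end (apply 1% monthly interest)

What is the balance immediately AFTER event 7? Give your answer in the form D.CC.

Answer: 1462.96

Derivation:
After 1 (deposit($1000)): balance=$1500.00 total_interest=$0.00
After 2 (deposit($100)): balance=$1600.00 total_interest=$0.00
After 3 (month_end (apply 1% monthly interest)): balance=$1616.00 total_interest=$16.00
After 4 (month_end (apply 1% monthly interest)): balance=$1632.16 total_interest=$32.16
After 5 (month_end (apply 1% monthly interest)): balance=$1648.48 total_interest=$48.48
After 6 (withdraw($200)): balance=$1448.48 total_interest=$48.48
After 7 (month_end (apply 1% monthly interest)): balance=$1462.96 total_interest=$62.96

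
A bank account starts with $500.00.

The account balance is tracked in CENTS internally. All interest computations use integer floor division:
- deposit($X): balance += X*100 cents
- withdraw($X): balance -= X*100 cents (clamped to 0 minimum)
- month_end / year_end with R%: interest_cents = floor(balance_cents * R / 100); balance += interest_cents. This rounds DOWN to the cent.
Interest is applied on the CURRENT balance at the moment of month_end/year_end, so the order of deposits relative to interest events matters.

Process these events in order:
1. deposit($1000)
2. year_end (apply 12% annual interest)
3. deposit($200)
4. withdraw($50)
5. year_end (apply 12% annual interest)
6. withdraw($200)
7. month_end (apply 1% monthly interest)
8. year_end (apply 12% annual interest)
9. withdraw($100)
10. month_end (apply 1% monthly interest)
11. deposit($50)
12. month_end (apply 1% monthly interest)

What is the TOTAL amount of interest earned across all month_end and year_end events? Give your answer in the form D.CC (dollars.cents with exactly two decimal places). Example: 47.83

After 1 (deposit($1000)): balance=$1500.00 total_interest=$0.00
After 2 (year_end (apply 12% annual interest)): balance=$1680.00 total_interest=$180.00
After 3 (deposit($200)): balance=$1880.00 total_interest=$180.00
After 4 (withdraw($50)): balance=$1830.00 total_interest=$180.00
After 5 (year_end (apply 12% annual interest)): balance=$2049.60 total_interest=$399.60
After 6 (withdraw($200)): balance=$1849.60 total_interest=$399.60
After 7 (month_end (apply 1% monthly interest)): balance=$1868.09 total_interest=$418.09
After 8 (year_end (apply 12% annual interest)): balance=$2092.26 total_interest=$642.26
After 9 (withdraw($100)): balance=$1992.26 total_interest=$642.26
After 10 (month_end (apply 1% monthly interest)): balance=$2012.18 total_interest=$662.18
After 11 (deposit($50)): balance=$2062.18 total_interest=$662.18
After 12 (month_end (apply 1% monthly interest)): balance=$2082.80 total_interest=$682.80

Answer: 682.80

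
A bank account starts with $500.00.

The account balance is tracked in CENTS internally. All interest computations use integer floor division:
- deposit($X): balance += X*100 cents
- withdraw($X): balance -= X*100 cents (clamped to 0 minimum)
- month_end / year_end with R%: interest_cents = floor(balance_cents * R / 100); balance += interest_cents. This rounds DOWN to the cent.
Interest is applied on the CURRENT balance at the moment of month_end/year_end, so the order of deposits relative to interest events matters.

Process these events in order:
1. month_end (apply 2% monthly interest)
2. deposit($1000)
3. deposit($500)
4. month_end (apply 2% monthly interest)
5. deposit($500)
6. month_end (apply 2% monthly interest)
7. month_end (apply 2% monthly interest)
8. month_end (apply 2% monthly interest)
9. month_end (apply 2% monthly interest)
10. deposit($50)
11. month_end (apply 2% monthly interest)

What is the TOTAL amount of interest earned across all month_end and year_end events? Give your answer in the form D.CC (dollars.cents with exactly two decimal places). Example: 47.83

Answer: 316.60

Derivation:
After 1 (month_end (apply 2% monthly interest)): balance=$510.00 total_interest=$10.00
After 2 (deposit($1000)): balance=$1510.00 total_interest=$10.00
After 3 (deposit($500)): balance=$2010.00 total_interest=$10.00
After 4 (month_end (apply 2% monthly interest)): balance=$2050.20 total_interest=$50.20
After 5 (deposit($500)): balance=$2550.20 total_interest=$50.20
After 6 (month_end (apply 2% monthly interest)): balance=$2601.20 total_interest=$101.20
After 7 (month_end (apply 2% monthly interest)): balance=$2653.22 total_interest=$153.22
After 8 (month_end (apply 2% monthly interest)): balance=$2706.28 total_interest=$206.28
After 9 (month_end (apply 2% monthly interest)): balance=$2760.40 total_interest=$260.40
After 10 (deposit($50)): balance=$2810.40 total_interest=$260.40
After 11 (month_end (apply 2% monthly interest)): balance=$2866.60 total_interest=$316.60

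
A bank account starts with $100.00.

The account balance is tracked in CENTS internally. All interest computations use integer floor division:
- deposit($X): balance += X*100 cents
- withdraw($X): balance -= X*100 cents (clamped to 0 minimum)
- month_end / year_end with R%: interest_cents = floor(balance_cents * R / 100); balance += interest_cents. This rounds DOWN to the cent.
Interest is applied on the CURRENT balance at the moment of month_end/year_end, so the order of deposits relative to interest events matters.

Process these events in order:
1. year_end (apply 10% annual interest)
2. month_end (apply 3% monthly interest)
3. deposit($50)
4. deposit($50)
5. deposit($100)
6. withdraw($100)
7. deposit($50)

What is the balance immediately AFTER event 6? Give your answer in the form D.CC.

After 1 (year_end (apply 10% annual interest)): balance=$110.00 total_interest=$10.00
After 2 (month_end (apply 3% monthly interest)): balance=$113.30 total_interest=$13.30
After 3 (deposit($50)): balance=$163.30 total_interest=$13.30
After 4 (deposit($50)): balance=$213.30 total_interest=$13.30
After 5 (deposit($100)): balance=$313.30 total_interest=$13.30
After 6 (withdraw($100)): balance=$213.30 total_interest=$13.30

Answer: 213.30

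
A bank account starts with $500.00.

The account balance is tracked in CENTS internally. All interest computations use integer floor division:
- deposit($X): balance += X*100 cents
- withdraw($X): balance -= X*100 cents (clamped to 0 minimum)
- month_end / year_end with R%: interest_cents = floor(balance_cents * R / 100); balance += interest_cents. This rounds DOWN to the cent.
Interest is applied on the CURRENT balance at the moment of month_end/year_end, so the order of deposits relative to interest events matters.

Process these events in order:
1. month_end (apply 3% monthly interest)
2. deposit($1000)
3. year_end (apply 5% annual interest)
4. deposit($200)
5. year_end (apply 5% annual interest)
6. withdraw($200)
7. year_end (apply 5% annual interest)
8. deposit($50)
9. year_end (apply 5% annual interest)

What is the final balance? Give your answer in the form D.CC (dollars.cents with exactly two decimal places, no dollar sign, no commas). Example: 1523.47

Answer: 1905.00

Derivation:
After 1 (month_end (apply 3% monthly interest)): balance=$515.00 total_interest=$15.00
After 2 (deposit($1000)): balance=$1515.00 total_interest=$15.00
After 3 (year_end (apply 5% annual interest)): balance=$1590.75 total_interest=$90.75
After 4 (deposit($200)): balance=$1790.75 total_interest=$90.75
After 5 (year_end (apply 5% annual interest)): balance=$1880.28 total_interest=$180.28
After 6 (withdraw($200)): balance=$1680.28 total_interest=$180.28
After 7 (year_end (apply 5% annual interest)): balance=$1764.29 total_interest=$264.29
After 8 (deposit($50)): balance=$1814.29 total_interest=$264.29
After 9 (year_end (apply 5% annual interest)): balance=$1905.00 total_interest=$355.00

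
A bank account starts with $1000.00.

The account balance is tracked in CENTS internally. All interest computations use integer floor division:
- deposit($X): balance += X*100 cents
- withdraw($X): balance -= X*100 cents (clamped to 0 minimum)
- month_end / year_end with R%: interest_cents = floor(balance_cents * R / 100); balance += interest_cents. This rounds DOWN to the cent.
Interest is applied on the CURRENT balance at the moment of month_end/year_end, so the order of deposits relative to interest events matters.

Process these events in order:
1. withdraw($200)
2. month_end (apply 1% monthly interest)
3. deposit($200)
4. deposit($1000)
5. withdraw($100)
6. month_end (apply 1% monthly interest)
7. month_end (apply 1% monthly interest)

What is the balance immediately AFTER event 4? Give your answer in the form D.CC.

Answer: 2008.00

Derivation:
After 1 (withdraw($200)): balance=$800.00 total_interest=$0.00
After 2 (month_end (apply 1% monthly interest)): balance=$808.00 total_interest=$8.00
After 3 (deposit($200)): balance=$1008.00 total_interest=$8.00
After 4 (deposit($1000)): balance=$2008.00 total_interest=$8.00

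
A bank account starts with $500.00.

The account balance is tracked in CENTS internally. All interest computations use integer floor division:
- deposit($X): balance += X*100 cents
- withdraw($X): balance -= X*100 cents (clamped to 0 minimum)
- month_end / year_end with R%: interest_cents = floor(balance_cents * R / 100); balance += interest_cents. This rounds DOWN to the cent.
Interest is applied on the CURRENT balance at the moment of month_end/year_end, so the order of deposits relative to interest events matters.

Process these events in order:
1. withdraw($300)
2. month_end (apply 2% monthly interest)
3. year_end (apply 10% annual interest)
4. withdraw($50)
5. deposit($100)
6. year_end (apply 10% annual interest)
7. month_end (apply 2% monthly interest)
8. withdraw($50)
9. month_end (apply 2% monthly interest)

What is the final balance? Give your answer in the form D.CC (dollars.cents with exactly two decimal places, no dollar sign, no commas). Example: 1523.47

After 1 (withdraw($300)): balance=$200.00 total_interest=$0.00
After 2 (month_end (apply 2% monthly interest)): balance=$204.00 total_interest=$4.00
After 3 (year_end (apply 10% annual interest)): balance=$224.40 total_interest=$24.40
After 4 (withdraw($50)): balance=$174.40 total_interest=$24.40
After 5 (deposit($100)): balance=$274.40 total_interest=$24.40
After 6 (year_end (apply 10% annual interest)): balance=$301.84 total_interest=$51.84
After 7 (month_end (apply 2% monthly interest)): balance=$307.87 total_interest=$57.87
After 8 (withdraw($50)): balance=$257.87 total_interest=$57.87
After 9 (month_end (apply 2% monthly interest)): balance=$263.02 total_interest=$63.02

Answer: 263.02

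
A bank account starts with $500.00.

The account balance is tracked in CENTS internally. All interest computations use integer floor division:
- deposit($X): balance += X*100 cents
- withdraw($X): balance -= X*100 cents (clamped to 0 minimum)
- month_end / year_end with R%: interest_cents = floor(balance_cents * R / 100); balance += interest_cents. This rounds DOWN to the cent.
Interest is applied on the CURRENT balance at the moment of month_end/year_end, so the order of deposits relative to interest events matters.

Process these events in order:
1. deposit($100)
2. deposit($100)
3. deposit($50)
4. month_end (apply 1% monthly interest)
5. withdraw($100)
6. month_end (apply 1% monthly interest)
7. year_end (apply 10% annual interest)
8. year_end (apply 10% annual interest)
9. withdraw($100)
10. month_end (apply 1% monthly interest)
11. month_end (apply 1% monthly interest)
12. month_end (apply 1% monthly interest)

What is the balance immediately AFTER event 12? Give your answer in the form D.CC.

After 1 (deposit($100)): balance=$600.00 total_interest=$0.00
After 2 (deposit($100)): balance=$700.00 total_interest=$0.00
After 3 (deposit($50)): balance=$750.00 total_interest=$0.00
After 4 (month_end (apply 1% monthly interest)): balance=$757.50 total_interest=$7.50
After 5 (withdraw($100)): balance=$657.50 total_interest=$7.50
After 6 (month_end (apply 1% monthly interest)): balance=$664.07 total_interest=$14.07
After 7 (year_end (apply 10% annual interest)): balance=$730.47 total_interest=$80.47
After 8 (year_end (apply 10% annual interest)): balance=$803.51 total_interest=$153.51
After 9 (withdraw($100)): balance=$703.51 total_interest=$153.51
After 10 (month_end (apply 1% monthly interest)): balance=$710.54 total_interest=$160.54
After 11 (month_end (apply 1% monthly interest)): balance=$717.64 total_interest=$167.64
After 12 (month_end (apply 1% monthly interest)): balance=$724.81 total_interest=$174.81

Answer: 724.81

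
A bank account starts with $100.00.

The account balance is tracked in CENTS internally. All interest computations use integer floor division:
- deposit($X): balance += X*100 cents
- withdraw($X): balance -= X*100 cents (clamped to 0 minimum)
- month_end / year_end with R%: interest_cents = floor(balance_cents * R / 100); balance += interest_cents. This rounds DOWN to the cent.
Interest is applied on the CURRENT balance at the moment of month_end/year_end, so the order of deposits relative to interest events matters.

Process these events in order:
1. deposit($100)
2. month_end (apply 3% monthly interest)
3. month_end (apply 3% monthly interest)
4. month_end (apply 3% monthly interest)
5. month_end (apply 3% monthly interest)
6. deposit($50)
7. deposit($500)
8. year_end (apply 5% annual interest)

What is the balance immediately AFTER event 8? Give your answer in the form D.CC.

After 1 (deposit($100)): balance=$200.00 total_interest=$0.00
After 2 (month_end (apply 3% monthly interest)): balance=$206.00 total_interest=$6.00
After 3 (month_end (apply 3% monthly interest)): balance=$212.18 total_interest=$12.18
After 4 (month_end (apply 3% monthly interest)): balance=$218.54 total_interest=$18.54
After 5 (month_end (apply 3% monthly interest)): balance=$225.09 total_interest=$25.09
After 6 (deposit($50)): balance=$275.09 total_interest=$25.09
After 7 (deposit($500)): balance=$775.09 total_interest=$25.09
After 8 (year_end (apply 5% annual interest)): balance=$813.84 total_interest=$63.84

Answer: 813.84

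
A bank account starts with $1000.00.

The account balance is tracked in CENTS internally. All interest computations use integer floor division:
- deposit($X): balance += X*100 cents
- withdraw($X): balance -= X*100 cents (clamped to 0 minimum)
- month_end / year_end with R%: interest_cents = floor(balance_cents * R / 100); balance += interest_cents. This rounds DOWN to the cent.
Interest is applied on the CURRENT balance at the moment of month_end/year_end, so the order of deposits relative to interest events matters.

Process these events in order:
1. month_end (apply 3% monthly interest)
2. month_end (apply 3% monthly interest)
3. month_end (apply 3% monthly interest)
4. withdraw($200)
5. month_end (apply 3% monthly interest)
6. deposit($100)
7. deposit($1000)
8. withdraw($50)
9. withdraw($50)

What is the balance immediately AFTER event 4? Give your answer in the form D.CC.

After 1 (month_end (apply 3% monthly interest)): balance=$1030.00 total_interest=$30.00
After 2 (month_end (apply 3% monthly interest)): balance=$1060.90 total_interest=$60.90
After 3 (month_end (apply 3% monthly interest)): balance=$1092.72 total_interest=$92.72
After 4 (withdraw($200)): balance=$892.72 total_interest=$92.72

Answer: 892.72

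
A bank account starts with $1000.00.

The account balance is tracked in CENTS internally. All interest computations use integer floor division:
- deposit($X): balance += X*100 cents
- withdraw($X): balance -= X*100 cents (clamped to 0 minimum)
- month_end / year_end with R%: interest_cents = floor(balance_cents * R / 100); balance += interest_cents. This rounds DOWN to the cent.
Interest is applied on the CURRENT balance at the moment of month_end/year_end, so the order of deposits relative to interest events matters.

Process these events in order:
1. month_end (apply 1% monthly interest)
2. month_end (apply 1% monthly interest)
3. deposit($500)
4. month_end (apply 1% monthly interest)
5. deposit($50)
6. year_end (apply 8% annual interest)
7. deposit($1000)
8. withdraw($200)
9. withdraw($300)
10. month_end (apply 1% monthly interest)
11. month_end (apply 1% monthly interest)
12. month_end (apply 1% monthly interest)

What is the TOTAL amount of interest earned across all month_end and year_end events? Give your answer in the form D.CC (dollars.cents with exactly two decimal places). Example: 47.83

Answer: 229.14

Derivation:
After 1 (month_end (apply 1% monthly interest)): balance=$1010.00 total_interest=$10.00
After 2 (month_end (apply 1% monthly interest)): balance=$1020.10 total_interest=$20.10
After 3 (deposit($500)): balance=$1520.10 total_interest=$20.10
After 4 (month_end (apply 1% monthly interest)): balance=$1535.30 total_interest=$35.30
After 5 (deposit($50)): balance=$1585.30 total_interest=$35.30
After 6 (year_end (apply 8% annual interest)): balance=$1712.12 total_interest=$162.12
After 7 (deposit($1000)): balance=$2712.12 total_interest=$162.12
After 8 (withdraw($200)): balance=$2512.12 total_interest=$162.12
After 9 (withdraw($300)): balance=$2212.12 total_interest=$162.12
After 10 (month_end (apply 1% monthly interest)): balance=$2234.24 total_interest=$184.24
After 11 (month_end (apply 1% monthly interest)): balance=$2256.58 total_interest=$206.58
After 12 (month_end (apply 1% monthly interest)): balance=$2279.14 total_interest=$229.14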